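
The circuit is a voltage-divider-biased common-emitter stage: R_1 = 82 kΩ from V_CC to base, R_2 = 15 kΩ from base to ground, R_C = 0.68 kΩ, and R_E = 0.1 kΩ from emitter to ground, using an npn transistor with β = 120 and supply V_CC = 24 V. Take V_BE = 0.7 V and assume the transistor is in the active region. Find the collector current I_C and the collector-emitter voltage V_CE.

Thevenize the base divider: V_Th = V_CC·R_2/(R_1+R_2) = 24×15/97 = 3.71 V, R_Th = R_1‖R_2 = 12.7 kΩ.
Base-emitter loop: V_Th = I_B·R_Th + V_BE + (β+1)I_B·R_E, so I_B = (3.71 − 0.7) / (12.7 + 121×0.1) = 0.122 mA.
I_C = β·I_B = 120×0.122 = 14.6 mA, and I_E = (β+1)I_B = 14.7 mA.
V_CE = V_CC − I_C·R_C − I_E·R_E = 24 − 14.6×0.68 − 14.7×0.1 = 12.6 V.
V_CE = 12.6 V > 0.2 V confirms active-region operation.

I_C ≈ 15 mA, V_CE ≈ 13 V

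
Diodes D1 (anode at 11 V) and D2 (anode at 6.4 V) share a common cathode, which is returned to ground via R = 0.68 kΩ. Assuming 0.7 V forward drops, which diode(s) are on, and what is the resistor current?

Assume both conduct. Then node N would need to be at both 11−0.7 = 10.3 V and 6.4−0.7 = 5.7 V, which is impossible.
Assume only D1 conducts: V_N = 11 − 0.7 = 10.3 V, so I_R = 10.3/0.68 = 15.1 mA.
Check D2: its anode-to-cathode voltage is 6.4 − 10.3 = -3.9 V < 0.7 V, so it is off. The assumption is consistent.

Only D1 conducts; I_R ≈ 15 mA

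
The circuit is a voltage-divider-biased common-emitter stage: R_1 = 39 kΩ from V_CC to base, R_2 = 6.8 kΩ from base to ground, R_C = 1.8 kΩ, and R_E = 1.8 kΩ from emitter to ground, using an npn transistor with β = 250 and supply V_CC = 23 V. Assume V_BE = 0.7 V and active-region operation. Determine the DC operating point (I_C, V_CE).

Thevenize the base divider: V_Th = V_CC·R_2/(R_1+R_2) = 23×6.8/45.8 = 3.41 V, R_Th = R_1‖R_2 = 5.79 kΩ.
Base-emitter loop: V_Th = I_B·R_Th + V_BE + (β+1)I_B·R_E, so I_B = (3.41 − 0.7) / (5.79 + 251×1.8) = 0.00593 mA.
I_C = β·I_B = 250×0.00593 = 1.48 mA, and I_E = (β+1)I_B = 1.49 mA.
V_CE = V_CC − I_C·R_C − I_E·R_E = 23 − 1.48×1.8 − 1.49×1.8 = 17.6 V.
V_CE = 17.6 V > 0.2 V confirms active-region operation.

I_C ≈ 1.5 mA, V_CE ≈ 18 V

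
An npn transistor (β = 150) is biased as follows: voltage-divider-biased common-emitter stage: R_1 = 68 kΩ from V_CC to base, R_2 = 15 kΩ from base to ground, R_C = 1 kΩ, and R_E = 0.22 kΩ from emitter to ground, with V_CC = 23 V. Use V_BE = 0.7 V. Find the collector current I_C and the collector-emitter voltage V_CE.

Thevenize the base divider: V_Th = V_CC·R_2/(R_1+R_2) = 23×15/83 = 4.16 V, R_Th = R_1‖R_2 = 12.3 kΩ.
Base-emitter loop: V_Th = I_B·R_Th + V_BE + (β+1)I_B·R_E, so I_B = (4.16 − 0.7) / (12.3 + 151×0.22) = 0.076 mA.
I_C = β·I_B = 150×0.076 = 11.4 mA, and I_E = (β+1)I_B = 11.5 mA.
V_CE = V_CC − I_C·R_C − I_E·R_E = 23 − 11.4×1 − 11.5×0.22 = 9.08 V.
V_CE = 9.08 V > 0.2 V confirms active-region operation.

I_C ≈ 11 mA, V_CE ≈ 9.1 V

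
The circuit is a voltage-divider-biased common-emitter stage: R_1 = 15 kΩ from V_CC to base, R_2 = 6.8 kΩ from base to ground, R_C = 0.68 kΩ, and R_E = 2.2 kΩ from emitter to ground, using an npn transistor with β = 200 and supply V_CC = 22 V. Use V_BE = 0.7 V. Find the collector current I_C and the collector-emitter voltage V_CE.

Thevenize the base divider: V_Th = V_CC·R_2/(R_1+R_2) = 22×6.8/21.8 = 6.86 V, R_Th = R_1‖R_2 = 4.68 kΩ.
Base-emitter loop: V_Th = I_B·R_Th + V_BE + (β+1)I_B·R_E, so I_B = (6.86 − 0.7) / (4.68 + 201×2.2) = 0.0138 mA.
I_C = β·I_B = 200×0.0138 = 2.76 mA, and I_E = (β+1)I_B = 2.77 mA.
V_CE = V_CC − I_C·R_C − I_E·R_E = 22 − 2.76×0.68 − 2.77×2.2 = 14 V.
V_CE = 14 V > 0.2 V confirms active-region operation.

I_C ≈ 2.8 mA, V_CE ≈ 14 V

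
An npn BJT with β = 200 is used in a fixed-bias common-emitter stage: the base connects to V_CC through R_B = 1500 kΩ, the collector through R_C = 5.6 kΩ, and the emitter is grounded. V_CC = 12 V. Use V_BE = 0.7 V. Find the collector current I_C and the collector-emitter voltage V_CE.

I_C ≈ 1.5 mA, V_CE ≈ 3.6 V

Base loop: V_CC = I_B·R_B + V_BE, so I_B = (12 − 0.7)/1500 kΩ = 0.00753 mA.
In the active region I_C = β·I_B = 200 × 0.00753 = 1.51 mA.
Collector loop: V_CE = V_CC − I_C·R_C = 12 − 1.51×5.6 = 3.56 V.
Since V_CE = 3.56 V > V_CE(sat) ≈ 0.2 V, the transistor is in the active region as assumed.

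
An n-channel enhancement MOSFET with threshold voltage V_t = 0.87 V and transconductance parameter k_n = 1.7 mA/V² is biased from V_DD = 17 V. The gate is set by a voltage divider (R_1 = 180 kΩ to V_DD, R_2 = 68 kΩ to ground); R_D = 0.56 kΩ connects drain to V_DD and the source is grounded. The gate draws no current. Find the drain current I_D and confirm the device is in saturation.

I_D ≈ 12 mA

V_G = V_DD·R_2/(R_1+R_2) = 17×68/248 = 4.66 V. With the source grounded, V_GS = V_G = 4.66 V.
Assume saturation: I_D = (k_n/2)(V_GS − V_t)² = (1.7/2)×(4.66 − 0.87)² = 0.85×3.79² = 12.2 mA.
V_DS = V_DD − I_D·R_D = 17 − 12.2×0.56 = 10.2 V.
Saturation requires V_DS ≥ V_GS − V_t = 3.79 V; 10.2 ≥ 3.79 ✓.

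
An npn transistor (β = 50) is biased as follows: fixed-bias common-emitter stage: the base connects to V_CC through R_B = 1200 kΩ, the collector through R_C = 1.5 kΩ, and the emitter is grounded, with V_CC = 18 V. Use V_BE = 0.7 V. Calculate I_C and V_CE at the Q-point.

I_C ≈ 0.72 mA, V_CE ≈ 17 V

Base loop: V_CC = I_B·R_B + V_BE, so I_B = (18 − 0.7)/1200 kΩ = 0.0144 mA.
In the active region I_C = β·I_B = 50 × 0.0144 = 0.721 mA.
Collector loop: V_CE = V_CC − I_C·R_C = 18 − 0.721×1.5 = 16.9 V.
Since V_CE = 16.9 V > V_CE(sat) ≈ 0.2 V, the transistor is in the active region as assumed.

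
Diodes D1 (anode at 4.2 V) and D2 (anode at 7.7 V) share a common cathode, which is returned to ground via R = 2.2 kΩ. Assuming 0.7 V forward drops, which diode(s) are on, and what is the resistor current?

Assume both conduct. Then node N would need to be at both 4.2−0.7 = 3.5 V and 7.7−0.7 = 7 V, which is impossible.
Assume only D2 conducts: V_N = 7.7 − 0.7 = 7 V, so I_R = 7/2.2 = 3.18 mA.
Check D1: its anode-to-cathode voltage is 4.2 − 7 = -2.8 V < 0.7 V, so it is off. The assumption is consistent.

Only D2 conducts; I_R ≈ 3.2 mA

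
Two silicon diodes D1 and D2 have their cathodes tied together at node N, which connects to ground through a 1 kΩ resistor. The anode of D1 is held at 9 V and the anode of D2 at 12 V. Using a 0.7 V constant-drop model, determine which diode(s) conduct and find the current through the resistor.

Assume both conduct. Then node N would need to be at both 9−0.7 = 8.3 V and 12−0.7 = 11.3 V, which is impossible.
Assume only D2 conducts: V_N = 12 − 0.7 = 11.3 V, so I_R = 11.3/1 = 11.3 mA.
Check D1: its anode-to-cathode voltage is 9 − 11.3 = -2.3 V < 0.7 V, so it is off. The assumption is consistent.

Only D2 conducts; I_R ≈ 11 mA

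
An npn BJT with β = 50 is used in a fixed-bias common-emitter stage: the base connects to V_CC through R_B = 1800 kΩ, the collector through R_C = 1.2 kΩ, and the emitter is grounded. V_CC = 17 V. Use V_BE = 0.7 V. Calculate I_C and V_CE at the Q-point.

Base loop: V_CC = I_B·R_B + V_BE, so I_B = (17 − 0.7)/1800 kΩ = 0.00906 mA.
In the active region I_C = β·I_B = 50 × 0.00906 = 0.453 mA.
Collector loop: V_CE = V_CC − I_C·R_C = 17 − 0.453×1.2 = 16.5 V.
Since V_CE = 16.5 V > V_CE(sat) ≈ 0.2 V, the transistor is in the active region as assumed.

I_C ≈ 0.45 mA, V_CE ≈ 16 V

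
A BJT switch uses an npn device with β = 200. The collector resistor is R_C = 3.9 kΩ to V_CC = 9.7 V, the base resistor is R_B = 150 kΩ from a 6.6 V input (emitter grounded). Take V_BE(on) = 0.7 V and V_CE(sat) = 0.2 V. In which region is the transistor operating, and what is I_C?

saturation; I_C ≈ 2.4 mA

Assume active: I_B = (6.6 − 0.7)/150 = 0.0393 mA, giving I_C = β·I_B = 7.87 mA.
But then V_CE = 9.7 − 7.87×3.9 = -21 V < V_CE(sat) = 0.2 V — impossible in the active region.
So the transistor is saturated. With V_CE = 0.2 V, I_C = (V_CC − 0.2)/R_C = 9.5/3.9 = 2.44 mA.
Check: β·I_B = 7.87 mA > I_C = 2.44 mA, confirming saturation.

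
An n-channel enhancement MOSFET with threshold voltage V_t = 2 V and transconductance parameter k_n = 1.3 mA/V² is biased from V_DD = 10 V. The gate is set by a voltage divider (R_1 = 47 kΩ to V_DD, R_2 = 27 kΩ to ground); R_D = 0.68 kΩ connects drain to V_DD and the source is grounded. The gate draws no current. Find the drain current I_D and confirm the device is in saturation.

V_G = V_DD·R_2/(R_1+R_2) = 10×27/74 = 3.65 V. With the source grounded, V_GS = V_G = 3.65 V.
Assume saturation: I_D = (k_n/2)(V_GS − V_t)² = (1.3/2)×(3.65 − 2)² = 0.65×1.65² = 1.77 mA.
V_DS = V_DD − I_D·R_D = 10 − 1.77×0.68 = 8.8 V.
Saturation requires V_DS ≥ V_GS − V_t = 1.65 V; 8.8 ≥ 1.65 ✓.

I_D ≈ 1.8 mA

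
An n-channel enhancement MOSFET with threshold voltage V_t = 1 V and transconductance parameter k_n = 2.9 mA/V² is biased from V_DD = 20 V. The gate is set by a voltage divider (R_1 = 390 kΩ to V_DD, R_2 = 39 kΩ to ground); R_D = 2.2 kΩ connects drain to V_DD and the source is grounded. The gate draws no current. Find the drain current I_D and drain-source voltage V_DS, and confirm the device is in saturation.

V_G = V_DD·R_2/(R_1+R_2) = 20×39/429 = 1.82 V. With the source grounded, V_GS = V_G = 1.82 V.
Assume saturation: I_D = (k_n/2)(V_GS − V_t)² = (2.9/2)×(1.82 − 1)² = 1.45×0.818² = 0.971 mA.
V_DS = V_DD − I_D·R_D = 20 − 0.971×2.2 = 17.9 V.
Saturation requires V_DS ≥ V_GS − V_t = 0.818 V; 17.9 ≥ 0.818 ✓.

I_D ≈ 0.97 mA, V_DS ≈ 18 V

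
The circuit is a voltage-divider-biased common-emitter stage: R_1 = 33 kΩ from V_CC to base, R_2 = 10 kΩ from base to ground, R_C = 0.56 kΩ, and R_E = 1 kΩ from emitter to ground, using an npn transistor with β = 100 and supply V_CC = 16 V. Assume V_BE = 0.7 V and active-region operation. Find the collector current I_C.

I_C ≈ 2.8 mA

Thevenize the base divider: V_Th = V_CC·R_2/(R_1+R_2) = 16×10/43 = 3.72 V, R_Th = R_1‖R_2 = 7.67 kΩ.
Base-emitter loop: V_Th = I_B·R_Th + V_BE + (β+1)I_B·R_E, so I_B = (3.72 − 0.7) / (7.67 + 101×1) = 0.0278 mA.
I_C = β·I_B = 100×0.0278 = 2.78 mA, and I_E = (β+1)I_B = 2.81 mA.
V_CE = V_CC − I_C·R_C − I_E·R_E = 16 − 2.78×0.56 − 2.81×1 = 11.6 V.
V_CE = 11.6 V > 0.2 V confirms active-region operation.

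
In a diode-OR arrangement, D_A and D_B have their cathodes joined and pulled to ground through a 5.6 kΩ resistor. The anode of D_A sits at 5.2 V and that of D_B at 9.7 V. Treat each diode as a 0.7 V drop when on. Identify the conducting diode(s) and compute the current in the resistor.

Assume both conduct. Then node N would need to be at both 5.2−0.7 = 4.5 V and 9.7−0.7 = 9 V, which is impossible.
Assume only D_B conducts: V_N = 9.7 − 0.7 = 9 V, so I_R = 9/5.6 = 1.61 mA.
Check D_A: its anode-to-cathode voltage is 5.2 − 9 = -3.8 V < 0.7 V, so it is off. The assumption is consistent.

Only D_B conducts; I_R ≈ 1.6 mA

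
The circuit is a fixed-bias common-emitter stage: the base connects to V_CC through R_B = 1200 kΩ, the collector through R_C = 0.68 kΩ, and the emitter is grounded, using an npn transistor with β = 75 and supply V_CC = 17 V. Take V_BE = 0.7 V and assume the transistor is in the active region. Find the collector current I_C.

Base loop: V_CC = I_B·R_B + V_BE, so I_B = (17 − 0.7)/1200 kΩ = 0.0136 mA.
In the active region I_C = β·I_B = 75 × 0.0136 = 1.02 mA.
Collector loop: V_CE = V_CC − I_C·R_C = 17 − 1.02×0.68 = 16.3 V.
Since V_CE = 16.3 V > V_CE(sat) ≈ 0.2 V, the transistor is in the active region as assumed.

I_C ≈ 1 mA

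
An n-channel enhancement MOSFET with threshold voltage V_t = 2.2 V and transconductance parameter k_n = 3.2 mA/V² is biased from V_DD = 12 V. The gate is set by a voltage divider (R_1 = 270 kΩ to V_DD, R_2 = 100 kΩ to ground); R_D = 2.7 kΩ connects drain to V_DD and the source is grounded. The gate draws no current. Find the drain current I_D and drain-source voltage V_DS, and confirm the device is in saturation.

I_D ≈ 1.7 mA, V_DS ≈ 7.3 V

V_G = V_DD·R_2/(R_1+R_2) = 12×100/370 = 3.24 V. With the source grounded, V_GS = V_G = 3.24 V.
Assume saturation: I_D = (k_n/2)(V_GS − V_t)² = (3.2/2)×(3.24 − 2.2)² = 1.6×1.04² = 1.74 mA.
V_DS = V_DD − I_D·R_D = 12 − 1.74×2.7 = 7.3 V.
Saturation requires V_DS ≥ V_GS − V_t = 1.04 V; 7.3 ≥ 1.04 ✓.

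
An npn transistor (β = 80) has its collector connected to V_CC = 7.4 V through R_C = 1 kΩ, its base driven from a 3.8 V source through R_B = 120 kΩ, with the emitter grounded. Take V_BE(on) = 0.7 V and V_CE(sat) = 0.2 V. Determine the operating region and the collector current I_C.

Assume active. Base-emitter loop: I_B = (V_BB − V_BE)/R_B = (3.8 − 0.7)/120 = 0.0258 mA.
I_C = β·I_B = 80×0.0258 = 2.07 mA.
V_CE = V_CC − I_C·R_C = 7.4 − 2.07×1 = 5.33 V > V_CE(sat), so the active-region assumption holds.

active; I_C ≈ 2.1 mA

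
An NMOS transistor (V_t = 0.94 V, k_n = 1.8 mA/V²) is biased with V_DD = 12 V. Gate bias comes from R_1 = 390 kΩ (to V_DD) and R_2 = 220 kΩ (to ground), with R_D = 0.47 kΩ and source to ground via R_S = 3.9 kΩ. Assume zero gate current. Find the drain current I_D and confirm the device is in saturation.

V_G = V_DD·R_2/(R_1+R_2) = 12×220/610 = 4.33 V.
Assume saturation: I_D = (k_n/2)(V_GS − V_t)² with V_GS = V_G − I_D·R_S = 4.33 − 3.9·I_D.
Substituting gives 13.7·I_D² − 24.8·I_D + 10.3 = 0, with roots I_D = 0.651 or 1.16 mA.
The root I_D = 1.16 mA gives V_GS = -0.195 V ≤ V_t, so take I_D = 0.651 mA.
Then V_GS = 1.79 V and V_DS = V_DD − I_D(R_D+R_S) = 12 − 0.651×4.37 = 9.16 V.
Saturation requires V_DS ≥ V_GS − V_t = 0.85 V; 9.16 ≥ 0.85 ✓.

I_D ≈ 0.65 mA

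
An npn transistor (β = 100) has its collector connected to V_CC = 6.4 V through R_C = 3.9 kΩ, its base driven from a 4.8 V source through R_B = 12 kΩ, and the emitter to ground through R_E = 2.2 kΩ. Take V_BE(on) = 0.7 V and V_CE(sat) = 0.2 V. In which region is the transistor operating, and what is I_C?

saturation; I_C ≈ 0.97 mA

Assume active: I_B = (4.8 − 0.7)/(12 + 101×2.2) = 0.0175 mA, I_C = β·I_B = 1.75 mA.
Then V_CE = 6.4 − 1.75×3.9 − 1.77×2.2 = -4.32 V < 0.2 V — the active assumption fails.
Re-solve with V_CE = 0.2 V. KCL at the emitter: V_E/R_E = (V_BB−0.7−V_E)/R_B + (V_CC−0.2−V_E)/R_C, giving V_E = 2.43 V.
I_C = (V_CC − 0.2 − V_E)/R_C = (6.2 − 2.43)/3.9 = 0.966 mA.
Check: I_B = (4.1 − 2.43)/12 = 0.139 mA, and β·I_B = 13.9 mA > I_C, confirming saturation.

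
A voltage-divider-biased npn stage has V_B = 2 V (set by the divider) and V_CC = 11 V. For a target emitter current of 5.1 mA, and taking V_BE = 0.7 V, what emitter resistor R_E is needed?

R_E ≈ 0.25 kΩ

V_E = V_B − V_BE = 2 − 0.7 = 1.3 V.
R_E = V_E / I_E = 1.3 / 5.1 = 0.255 kΩ.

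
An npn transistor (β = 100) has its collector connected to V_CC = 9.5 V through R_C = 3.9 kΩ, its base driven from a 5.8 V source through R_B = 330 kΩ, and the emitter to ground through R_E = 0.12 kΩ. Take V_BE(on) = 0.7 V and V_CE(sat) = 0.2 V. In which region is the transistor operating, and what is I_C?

Assume active. Base-emitter loop: I_B = (V_BB − V_BE)/(R_B + (β+1)R_E) = (5.8 − 0.7)/(330 + 101×0.12) = 0.0149 mA.
I_C = β·I_B = 100×0.0149 = 1.49 mA.
V_CE = V_CC − I_C·R_C − I_E·R_E = 9.5 − 1.49×3.9 − 1.51×0.12 = 3.51 V > V_CE(sat), so the active-region assumption holds.

active; I_C ≈ 1.5 mA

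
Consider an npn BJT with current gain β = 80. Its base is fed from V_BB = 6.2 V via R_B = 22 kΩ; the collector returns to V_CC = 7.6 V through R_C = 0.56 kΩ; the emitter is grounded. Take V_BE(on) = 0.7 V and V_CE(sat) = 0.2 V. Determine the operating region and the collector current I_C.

saturation; I_C ≈ 13 mA

Assume active: I_B = (6.2 − 0.7)/22 = 0.25 mA, giving I_C = β·I_B = 20 mA.
But then V_CE = 7.6 − 20×0.56 = -3.6 V < V_CE(sat) = 0.2 V — impossible in the active region.
So the transistor is saturated. With V_CE = 0.2 V, I_C = (V_CC − 0.2)/R_C = 7.4/0.56 = 13.2 mA.
Check: β·I_B = 20 mA > I_C = 13.2 mA, confirming saturation.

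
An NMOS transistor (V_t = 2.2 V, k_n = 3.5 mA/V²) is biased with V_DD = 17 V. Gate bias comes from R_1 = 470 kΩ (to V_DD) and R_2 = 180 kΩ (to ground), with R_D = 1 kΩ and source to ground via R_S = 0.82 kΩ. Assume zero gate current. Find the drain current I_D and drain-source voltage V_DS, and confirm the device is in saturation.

V_G = V_DD·R_2/(R_1+R_2) = 17×180/650 = 4.71 V.
Assume saturation: I_D = (k_n/2)(V_GS − V_t)² with V_GS = V_G − I_D·R_S = 4.71 − 0.82·I_D.
Substituting gives 1.18·I_D² − 8.2·I_D + 11 = 0, with roots I_D = 1.82 or 5.15 mA.
The root I_D = 5.15 mA gives V_GS = 0.484 V ≤ V_t, so take I_D = 1.82 mA.
Then V_GS = 3.22 V and V_DS = V_DD − I_D(R_D+R_S) = 17 − 1.82×1.82 = 13.7 V.
Saturation requires V_DS ≥ V_GS − V_t = 1.02 V; 13.7 ≥ 1.02 ✓.

I_D ≈ 1.8 mA, V_DS ≈ 14 V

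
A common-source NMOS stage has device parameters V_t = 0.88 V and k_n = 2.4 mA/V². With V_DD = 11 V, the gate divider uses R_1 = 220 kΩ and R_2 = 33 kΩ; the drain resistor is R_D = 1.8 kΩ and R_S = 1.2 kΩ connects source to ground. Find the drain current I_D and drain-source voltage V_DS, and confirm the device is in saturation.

V_G = V_DD·R_2/(R_1+R_2) = 11×33/253 = 1.43 V.
Assume saturation: I_D = (k_n/2)(V_GS − V_t)² with V_GS = V_G − I_D·R_S = 1.43 − 1.2·I_D.
Substituting gives 1.73·I_D² − 2.6·I_D + 0.369 = 0, with roots I_D = 0.159 or 1.34 mA.
The root I_D = 1.34 mA gives V_GS = -0.178 V ≤ V_t, so take I_D = 0.159 mA.
Then V_GS = 1.24 V and V_DS = V_DD − I_D(R_D+R_S) = 11 − 0.159×3 = 10.5 V.
Saturation requires V_DS ≥ V_GS − V_t = 0.364 V; 10.5 ≥ 0.364 ✓.

I_D ≈ 0.16 mA, V_DS ≈ 11 V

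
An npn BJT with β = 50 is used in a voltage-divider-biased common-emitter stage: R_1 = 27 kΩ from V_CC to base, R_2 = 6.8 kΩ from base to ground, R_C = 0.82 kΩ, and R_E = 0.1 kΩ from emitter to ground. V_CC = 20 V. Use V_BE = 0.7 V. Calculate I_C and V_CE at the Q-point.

I_C ≈ 16 mA, V_CE ≈ 5.5 V

Thevenize the base divider: V_Th = V_CC·R_2/(R_1+R_2) = 20×6.8/33.8 = 4.02 V, R_Th = R_1‖R_2 = 5.43 kΩ.
Base-emitter loop: V_Th = I_B·R_Th + V_BE + (β+1)I_B·R_E, so I_B = (4.02 − 0.7) / (5.43 + 51×0.1) = 0.316 mA.
I_C = β·I_B = 50×0.316 = 15.8 mA, and I_E = (β+1)I_B = 16.1 mA.
V_CE = V_CC − I_C·R_C − I_E·R_E = 20 − 15.8×0.82 − 16.1×0.1 = 5.45 V.
V_CE = 5.45 V > 0.2 V confirms active-region operation.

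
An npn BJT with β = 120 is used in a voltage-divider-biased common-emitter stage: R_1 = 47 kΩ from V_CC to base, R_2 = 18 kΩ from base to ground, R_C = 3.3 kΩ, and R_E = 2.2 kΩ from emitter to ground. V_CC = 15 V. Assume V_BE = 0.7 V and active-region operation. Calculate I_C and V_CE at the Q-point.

Thevenize the base divider: V_Th = V_CC·R_2/(R_1+R_2) = 15×18/65 = 4.15 V, R_Th = R_1‖R_2 = 13 kΩ.
Base-emitter loop: V_Th = I_B·R_Th + V_BE + (β+1)I_B·R_E, so I_B = (4.15 − 0.7) / (13 + 121×2.2) = 0.0124 mA.
I_C = β·I_B = 120×0.0124 = 1.48 mA, and I_E = (β+1)I_B = 1.5 mA.
V_CE = V_CC − I_C·R_C − I_E·R_E = 15 − 1.48×3.3 − 1.5×2.2 = 6.81 V.
V_CE = 6.81 V > 0.2 V confirms active-region operation.

I_C ≈ 1.5 mA, V_CE ≈ 6.8 V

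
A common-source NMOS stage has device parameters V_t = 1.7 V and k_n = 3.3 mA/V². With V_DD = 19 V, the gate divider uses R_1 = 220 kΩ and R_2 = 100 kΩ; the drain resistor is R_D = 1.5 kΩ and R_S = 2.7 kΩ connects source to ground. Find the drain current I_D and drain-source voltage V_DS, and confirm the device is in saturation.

V_G = V_DD·R_2/(R_1+R_2) = 19×100/320 = 5.94 V.
Assume saturation: I_D = (k_n/2)(V_GS − V_t)² with V_GS = V_G − I_D·R_S = 5.94 − 2.7·I_D.
Substituting gives 12·I_D² − 38.8·I_D + 29.6 = 0, with roots I_D = 1.25 or 1.97 mA.
The root I_D = 1.97 mA gives V_GS = 0.606 V ≤ V_t, so take I_D = 1.25 mA.
Then V_GS = 2.57 V and V_DS = V_DD − I_D(R_D+R_S) = 19 − 1.25×4.2 = 13.8 V.
Saturation requires V_DS ≥ V_GS − V_t = 0.869 V; 13.8 ≥ 0.869 ✓.

I_D ≈ 1.2 mA, V_DS ≈ 14 V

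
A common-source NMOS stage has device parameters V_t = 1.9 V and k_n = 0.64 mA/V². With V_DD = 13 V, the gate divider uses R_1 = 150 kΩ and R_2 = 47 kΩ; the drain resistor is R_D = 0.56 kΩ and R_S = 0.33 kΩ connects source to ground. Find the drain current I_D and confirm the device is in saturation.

V_G = V_DD·R_2/(R_1+R_2) = 13×47/197 = 3.1 V.
Assume saturation: I_D = (k_n/2)(V_GS − V_t)² with V_GS = V_G − I_D·R_S = 3.1 − 0.33·I_D.
Substituting gives 0.0348·I_D² − 1.25·I_D + 0.462 = 0, with roots I_D = 0.372 or 35.6 mA.
The root I_D = 35.6 mA gives V_GS = -8.65 V ≤ V_t, so take I_D = 0.372 mA.
Then V_GS = 2.98 V and V_DS = V_DD − I_D(R_D+R_S) = 13 − 0.372×0.89 = 12.7 V.
Saturation requires V_DS ≥ V_GS − V_t = 1.08 V; 12.7 ≥ 1.08 ✓.

I_D ≈ 0.37 mA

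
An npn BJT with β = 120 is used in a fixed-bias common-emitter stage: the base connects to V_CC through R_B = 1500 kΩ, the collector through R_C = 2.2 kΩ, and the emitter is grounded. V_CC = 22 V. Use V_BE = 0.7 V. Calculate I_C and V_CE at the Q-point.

I_C ≈ 1.7 mA, V_CE ≈ 18 V

Base loop: V_CC = I_B·R_B + V_BE, so I_B = (22 − 0.7)/1500 kΩ = 0.0142 mA.
In the active region I_C = β·I_B = 120 × 0.0142 = 1.7 mA.
Collector loop: V_CE = V_CC − I_C·R_C = 22 − 1.7×2.2 = 18.3 V.
Since V_CE = 18.3 V > V_CE(sat) ≈ 0.2 V, the transistor is in the active region as assumed.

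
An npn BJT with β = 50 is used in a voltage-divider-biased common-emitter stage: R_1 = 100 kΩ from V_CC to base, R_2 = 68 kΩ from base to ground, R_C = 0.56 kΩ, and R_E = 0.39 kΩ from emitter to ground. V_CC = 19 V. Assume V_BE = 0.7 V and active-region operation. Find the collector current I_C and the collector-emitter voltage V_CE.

I_C ≈ 5.8 mA, V_CE ≈ 13 V

Thevenize the base divider: V_Th = V_CC·R_2/(R_1+R_2) = 19×68/168 = 7.69 V, R_Th = R_1‖R_2 = 40.5 kΩ.
Base-emitter loop: V_Th = I_B·R_Th + V_BE + (β+1)I_B·R_E, so I_B = (7.69 − 0.7) / (40.5 + 51×0.39) = 0.116 mA.
I_C = β·I_B = 50×0.116 = 5.79 mA, and I_E = (β+1)I_B = 5.91 mA.
V_CE = V_CC − I_C·R_C − I_E·R_E = 19 − 5.79×0.56 − 5.91×0.39 = 13.5 V.
V_CE = 13.5 V > 0.2 V confirms active-region operation.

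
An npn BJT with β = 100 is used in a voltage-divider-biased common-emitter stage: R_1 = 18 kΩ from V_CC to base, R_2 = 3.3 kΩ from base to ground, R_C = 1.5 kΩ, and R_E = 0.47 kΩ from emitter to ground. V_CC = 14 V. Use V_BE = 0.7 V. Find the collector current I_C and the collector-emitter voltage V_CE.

I_C ≈ 2.9 mA, V_CE ≈ 8.2 V

Thevenize the base divider: V_Th = V_CC·R_2/(R_1+R_2) = 14×3.3/21.3 = 2.17 V, R_Th = R_1‖R_2 = 2.79 kΩ.
Base-emitter loop: V_Th = I_B·R_Th + V_BE + (β+1)I_B·R_E, so I_B = (2.17 − 0.7) / (2.79 + 101×0.47) = 0.0292 mA.
I_C = β·I_B = 100×0.0292 = 2.92 mA, and I_E = (β+1)I_B = 2.95 mA.
V_CE = V_CC − I_C·R_C − I_E·R_E = 14 − 2.92×1.5 − 2.95×0.47 = 8.23 V.
V_CE = 8.23 V > 0.2 V confirms active-region operation.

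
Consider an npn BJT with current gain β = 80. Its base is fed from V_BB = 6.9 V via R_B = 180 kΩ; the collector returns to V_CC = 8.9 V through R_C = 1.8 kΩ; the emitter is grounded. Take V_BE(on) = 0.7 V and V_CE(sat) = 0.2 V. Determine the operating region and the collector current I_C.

active; I_C ≈ 2.8 mA

Assume active. Base-emitter loop: I_B = (V_BB − V_BE)/R_B = (6.9 − 0.7)/180 = 0.0344 mA.
I_C = β·I_B = 80×0.0344 = 2.76 mA.
V_CE = V_CC − I_C·R_C = 8.9 − 2.76×1.8 = 3.94 V > V_CE(sat), so the active-region assumption holds.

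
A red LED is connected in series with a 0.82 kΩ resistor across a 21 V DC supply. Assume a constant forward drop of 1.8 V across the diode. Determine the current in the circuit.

KVL around the loop: 21 = V_D + I·R = 1.8 + I × 0.82 kΩ.
So I = (21 − 1.8) / 0.82 kΩ = 19.2 / 0.82 = 23.4 mA.

I ≈ 23 mA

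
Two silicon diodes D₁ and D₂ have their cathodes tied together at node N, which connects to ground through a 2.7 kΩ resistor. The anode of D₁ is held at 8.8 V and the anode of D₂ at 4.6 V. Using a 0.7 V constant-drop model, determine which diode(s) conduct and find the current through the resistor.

Only D₁ conducts; I_R ≈ 3 mA

Assume both conduct. Then node N would need to be at both 8.8−0.7 = 8.1 V and 4.6−0.7 = 3.9 V, which is impossible.
Assume only D₁ conducts: V_N = 8.8 − 0.7 = 8.1 V, so I_R = 8.1/2.7 = 3 mA.
Check D₂: its anode-to-cathode voltage is 4.6 − 8.1 = -3.5 V < 0.7 V, so it is off. The assumption is consistent.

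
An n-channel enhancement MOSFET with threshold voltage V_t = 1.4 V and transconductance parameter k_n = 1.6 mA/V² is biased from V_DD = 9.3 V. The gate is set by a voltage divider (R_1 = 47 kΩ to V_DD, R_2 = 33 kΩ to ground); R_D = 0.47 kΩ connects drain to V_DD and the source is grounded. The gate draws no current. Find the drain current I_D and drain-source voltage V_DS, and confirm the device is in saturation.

I_D ≈ 4.7 mA, V_DS ≈ 7.1 V

V_G = V_DD·R_2/(R_1+R_2) = 9.3×33/80 = 3.84 V. With the source grounded, V_GS = V_G = 3.84 V.
Assume saturation: I_D = (k_n/2)(V_GS − V_t)² = (1.6/2)×(3.84 − 1.4)² = 0.8×2.44² = 4.75 mA.
V_DS = V_DD − I_D·R_D = 9.3 − 4.75×0.47 = 7.07 V.
Saturation requires V_DS ≥ V_GS − V_t = 2.44 V; 7.07 ≥ 2.44 ✓.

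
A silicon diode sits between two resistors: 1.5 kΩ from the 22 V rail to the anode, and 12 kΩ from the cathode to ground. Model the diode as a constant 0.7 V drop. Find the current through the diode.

The two resistors are in series with the diode, so KVL gives 22 = I·1.5 + 0.7 + I·12.
I = (22 − 0.7) / (1.5 + 12) kΩ = 21.3 / 13.5 = 1.58 mA.

I ≈ 1.6 mA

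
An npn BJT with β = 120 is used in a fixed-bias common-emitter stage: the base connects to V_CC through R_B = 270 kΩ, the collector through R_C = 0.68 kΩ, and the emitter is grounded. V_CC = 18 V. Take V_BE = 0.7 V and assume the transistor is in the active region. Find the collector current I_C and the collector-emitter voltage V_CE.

Base loop: V_CC = I_B·R_B + V_BE, so I_B = (18 − 0.7)/270 kΩ = 0.0641 mA.
In the active region I_C = β·I_B = 120 × 0.0641 = 7.69 mA.
Collector loop: V_CE = V_CC − I_C·R_C = 18 − 7.69×0.68 = 12.8 V.
Since V_CE = 12.8 V > V_CE(sat) ≈ 0.2 V, the transistor is in the active region as assumed.

I_C ≈ 7.7 mA, V_CE ≈ 13 V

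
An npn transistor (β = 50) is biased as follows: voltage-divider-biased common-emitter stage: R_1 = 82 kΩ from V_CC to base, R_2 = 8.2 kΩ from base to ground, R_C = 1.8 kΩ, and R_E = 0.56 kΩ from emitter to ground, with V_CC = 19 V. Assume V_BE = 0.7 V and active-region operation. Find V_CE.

Thevenize the base divider: V_Th = V_CC·R_2/(R_1+R_2) = 19×8.2/90.2 = 1.73 V, R_Th = R_1‖R_2 = 7.45 kΩ.
Base-emitter loop: V_Th = I_B·R_Th + V_BE + (β+1)I_B·R_E, so I_B = (1.73 − 0.7) / (7.45 + 51×0.56) = 0.0285 mA.
I_C = β·I_B = 50×0.0285 = 1.43 mA, and I_E = (β+1)I_B = 1.45 mA.
V_CE = V_CC − I_C·R_C − I_E·R_E = 19 − 1.43×1.8 − 1.45×0.56 = 15.6 V.
V_CE = 15.6 V > 0.2 V confirms active-region operation.

V_CE ≈ 16 V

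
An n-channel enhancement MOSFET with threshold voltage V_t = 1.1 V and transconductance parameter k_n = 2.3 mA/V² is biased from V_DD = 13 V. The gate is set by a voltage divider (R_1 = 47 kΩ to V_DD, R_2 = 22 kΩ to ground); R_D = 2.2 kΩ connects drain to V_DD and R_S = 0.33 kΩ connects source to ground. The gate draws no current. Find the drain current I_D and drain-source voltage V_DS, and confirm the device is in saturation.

V_G = V_DD·R_2/(R_1+R_2) = 13×22/69 = 4.14 V.
Assume saturation: I_D = (k_n/2)(V_GS − V_t)² with V_GS = V_G − I_D·R_S = 4.14 − 0.33·I_D.
Substituting gives 0.125·I_D² − 3.31·I_D + 10.7 = 0, with roots I_D = 3.75 or 22.7 mA.
The root I_D = 22.7 mA gives V_GS = -3.34 V ≤ V_t, so take I_D = 3.75 mA.
Then V_GS = 2.91 V and V_DS = V_DD − I_D(R_D+R_S) = 13 − 3.75×2.53 = 3.51 V.
Saturation requires V_DS ≥ V_GS − V_t = 1.81 V; 3.51 ≥ 1.81 ✓.

I_D ≈ 3.8 mA, V_DS ≈ 3.5 V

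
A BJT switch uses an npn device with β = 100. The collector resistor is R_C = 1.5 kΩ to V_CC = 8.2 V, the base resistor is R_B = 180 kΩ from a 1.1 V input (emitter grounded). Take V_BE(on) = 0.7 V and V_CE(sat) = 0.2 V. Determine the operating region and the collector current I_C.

active; I_C ≈ 0.22 mA

Assume active. Base-emitter loop: I_B = (V_BB − V_BE)/R_B = (1.1 − 0.7)/180 = 0.00222 mA.
I_C = β·I_B = 100×0.00222 = 0.222 mA.
V_CE = V_CC − I_C·R_C = 8.2 − 0.222×1.5 = 7.87 V > V_CE(sat), so the active-region assumption holds.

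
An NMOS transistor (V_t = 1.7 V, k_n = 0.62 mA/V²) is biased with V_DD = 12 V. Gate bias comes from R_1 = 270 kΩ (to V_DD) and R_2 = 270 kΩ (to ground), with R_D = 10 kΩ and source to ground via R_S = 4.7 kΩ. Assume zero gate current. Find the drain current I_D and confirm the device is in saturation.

V_G = V_DD·R_2/(R_1+R_2) = 12×270/540 = 6 V.
Assume saturation: I_D = (k_n/2)(V_GS − V_t)² with V_GS = V_G − I_D·R_S = 6 − 4.7·I_D.
Substituting gives 6.85·I_D² − 13.5·I_D + 5.73 = 0, with roots I_D = 0.615 or 1.36 mA.
The root I_D = 1.36 mA gives V_GS = -0.395 V ≤ V_t, so take I_D = 0.615 mA.
Then V_GS = 3.11 V and V_DS = V_DD − I_D(R_D+R_S) = 12 − 0.615×14.7 = 2.96 V.
Saturation requires V_DS ≥ V_GS − V_t = 1.41 V; 2.96 ≥ 1.41 ✓.

I_D ≈ 0.62 mA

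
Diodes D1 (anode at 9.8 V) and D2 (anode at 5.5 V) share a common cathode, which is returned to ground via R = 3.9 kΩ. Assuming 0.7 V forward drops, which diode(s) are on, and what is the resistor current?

Only D1 conducts; I_R ≈ 2.3 mA

Assume both conduct. Then node N would need to be at both 9.8−0.7 = 9.1 V and 5.5−0.7 = 4.8 V, which is impossible.
Assume only D1 conducts: V_N = 9.8 − 0.7 = 9.1 V, so I_R = 9.1/3.9 = 2.33 mA.
Check D2: its anode-to-cathode voltage is 5.5 − 9.1 = -3.6 V < 0.7 V, so it is off. The assumption is consistent.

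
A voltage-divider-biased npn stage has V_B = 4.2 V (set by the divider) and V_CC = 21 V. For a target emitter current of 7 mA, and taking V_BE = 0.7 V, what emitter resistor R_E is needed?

R_E ≈ 0.5 kΩ

V_E = V_B − V_BE = 4.2 − 0.7 = 3.5 V.
R_E = V_E / I_E = 3.5 / 7 = 0.5 kΩ.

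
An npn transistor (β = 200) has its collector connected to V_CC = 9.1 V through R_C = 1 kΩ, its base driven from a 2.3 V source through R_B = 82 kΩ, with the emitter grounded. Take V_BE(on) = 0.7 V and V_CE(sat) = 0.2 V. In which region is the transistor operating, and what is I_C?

Assume active. Base-emitter loop: I_B = (V_BB − V_BE)/R_B = (2.3 − 0.7)/82 = 0.0195 mA.
I_C = β·I_B = 200×0.0195 = 3.9 mA.
V_CE = V_CC − I_C·R_C = 9.1 − 3.9×1 = 5.2 V > V_CE(sat), so the active-region assumption holds.

active; I_C ≈ 3.9 mA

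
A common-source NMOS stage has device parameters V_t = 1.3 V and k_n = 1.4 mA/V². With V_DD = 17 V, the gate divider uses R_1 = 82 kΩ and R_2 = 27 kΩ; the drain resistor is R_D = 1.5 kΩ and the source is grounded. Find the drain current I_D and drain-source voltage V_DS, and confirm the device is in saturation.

V_G = V_DD·R_2/(R_1+R_2) = 17×27/109 = 4.21 V. With the source grounded, V_GS = V_G = 4.21 V.
Assume saturation: I_D = (k_n/2)(V_GS − V_t)² = (1.4/2)×(4.21 − 1.3)² = 0.7×2.91² = 5.93 mA.
V_DS = V_DD − I_D·R_D = 17 − 5.93×1.5 = 8.1 V.
Saturation requires V_DS ≥ V_GS − V_t = 2.91 V; 8.1 ≥ 2.91 ✓.

I_D ≈ 5.9 mA, V_DS ≈ 8.1 V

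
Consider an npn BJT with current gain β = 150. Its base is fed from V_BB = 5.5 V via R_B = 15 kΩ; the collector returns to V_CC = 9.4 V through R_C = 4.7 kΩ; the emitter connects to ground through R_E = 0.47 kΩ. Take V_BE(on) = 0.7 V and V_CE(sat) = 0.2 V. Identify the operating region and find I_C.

Assume active: I_B = (5.5 − 0.7)/(15 + 151×0.47) = 0.0558 mA, I_C = β·I_B = 8.38 mA.
Then V_CE = 9.4 − 8.38×4.7 − 8.43×0.47 = -33.9 V < 0.2 V — the active assumption fails.
Re-solve with V_CE = 0.2 V. KCL at the emitter: V_E/R_E = (V_BB−0.7−V_E)/R_B + (V_CC−0.2−V_E)/R_C, giving V_E = 0.946 V.
I_C = (V_CC − 0.2 − V_E)/R_C = (9.2 − 0.946)/4.7 = 1.76 mA.
Check: I_B = (4.8 − 0.946)/15 = 0.257 mA, and β·I_B = 38.5 mA > I_C, confirming saturation.

saturation; I_C ≈ 1.8 mA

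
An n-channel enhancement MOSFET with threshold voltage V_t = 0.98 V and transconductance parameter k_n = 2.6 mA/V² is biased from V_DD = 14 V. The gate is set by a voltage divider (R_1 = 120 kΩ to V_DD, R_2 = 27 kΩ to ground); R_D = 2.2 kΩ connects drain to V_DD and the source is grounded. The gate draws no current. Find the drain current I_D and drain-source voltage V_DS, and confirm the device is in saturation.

V_G = V_DD·R_2/(R_1+R_2) = 14×27/147 = 2.57 V. With the source grounded, V_GS = V_G = 2.57 V.
Assume saturation: I_D = (k_n/2)(V_GS − V_t)² = (2.6/2)×(2.57 − 0.98)² = 1.3×1.59² = 3.29 mA.
V_DS = V_DD − I_D·R_D = 14 − 3.29×2.2 = 6.76 V.
Saturation requires V_DS ≥ V_GS − V_t = 1.59 V; 6.76 ≥ 1.59 ✓.

I_D ≈ 3.3 mA, V_DS ≈ 6.8 V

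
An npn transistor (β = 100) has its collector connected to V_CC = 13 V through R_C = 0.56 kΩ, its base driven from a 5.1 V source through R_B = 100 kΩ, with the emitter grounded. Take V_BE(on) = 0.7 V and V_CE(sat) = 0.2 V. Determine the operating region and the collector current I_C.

active; I_C ≈ 4.4 mA

Assume active. Base-emitter loop: I_B = (V_BB − V_BE)/R_B = (5.1 − 0.7)/100 = 0.044 mA.
I_C = β·I_B = 100×0.044 = 4.4 mA.
V_CE = V_CC − I_C·R_C = 13 − 4.4×0.56 = 10.5 V > V_CE(sat), so the active-region assumption holds.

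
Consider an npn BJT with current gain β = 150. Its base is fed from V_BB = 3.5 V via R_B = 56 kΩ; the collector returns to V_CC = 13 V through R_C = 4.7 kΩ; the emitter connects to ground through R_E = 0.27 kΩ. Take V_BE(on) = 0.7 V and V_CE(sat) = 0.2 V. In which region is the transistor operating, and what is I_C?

saturation; I_C ≈ 2.6 mA

Assume active: I_B = (3.5 − 0.7)/(56 + 151×0.27) = 0.0289 mA, I_C = β·I_B = 4.34 mA.
Then V_CE = 13 − 4.34×4.7 − 4.37×0.27 = -8.58 V < 0.2 V — the active assumption fails.
Re-solve with V_CE = 0.2 V. KCL at the emitter: V_E/R_E = (V_BB−0.7−V_E)/R_B + (V_CC−0.2−V_E)/R_C, giving V_E = 0.705 V.
I_C = (V_CC − 0.2 − V_E)/R_C = (12.8 − 0.705)/4.7 = 2.57 mA.
Check: I_B = (2.8 − 0.705)/56 = 0.0374 mA, and β·I_B = 5.61 mA > I_C, confirming saturation.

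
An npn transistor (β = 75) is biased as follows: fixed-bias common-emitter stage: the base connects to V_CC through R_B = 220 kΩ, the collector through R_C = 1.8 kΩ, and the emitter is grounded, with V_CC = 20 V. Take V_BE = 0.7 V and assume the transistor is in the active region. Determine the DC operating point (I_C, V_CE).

I_C ≈ 6.6 mA, V_CE ≈ 8.2 V

Base loop: V_CC = I_B·R_B + V_BE, so I_B = (20 − 0.7)/220 kΩ = 0.0877 mA.
In the active region I_C = β·I_B = 75 × 0.0877 = 6.58 mA.
Collector loop: V_CE = V_CC − I_C·R_C = 20 − 6.58×1.8 = 8.16 V.
Since V_CE = 8.16 V > V_CE(sat) ≈ 0.2 V, the transistor is in the active region as assumed.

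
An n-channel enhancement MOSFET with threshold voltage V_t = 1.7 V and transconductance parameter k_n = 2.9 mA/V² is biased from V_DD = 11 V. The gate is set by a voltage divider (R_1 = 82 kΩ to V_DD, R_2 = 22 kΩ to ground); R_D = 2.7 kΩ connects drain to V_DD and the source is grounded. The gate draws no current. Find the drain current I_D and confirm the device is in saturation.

I_D ≈ 0.57 mA

V_G = V_DD·R_2/(R_1+R_2) = 11×22/104 = 2.33 V. With the source grounded, V_GS = V_G = 2.33 V.
Assume saturation: I_D = (k_n/2)(V_GS − V_t)² = (2.9/2)×(2.33 − 1.7)² = 1.45×0.627² = 0.57 mA.
V_DS = V_DD − I_D·R_D = 11 − 0.57×2.7 = 9.46 V.
Saturation requires V_DS ≥ V_GS − V_t = 0.627 V; 9.46 ≥ 0.627 ✓.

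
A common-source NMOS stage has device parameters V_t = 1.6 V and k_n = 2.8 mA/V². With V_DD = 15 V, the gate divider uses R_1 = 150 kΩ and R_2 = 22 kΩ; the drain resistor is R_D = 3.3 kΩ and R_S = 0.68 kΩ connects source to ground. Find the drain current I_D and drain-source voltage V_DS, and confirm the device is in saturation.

I_D ≈ 0.092 mA, V_DS ≈ 15 V

V_G = V_DD·R_2/(R_1+R_2) = 15×22/172 = 1.92 V.
Assume saturation: I_D = (k_n/2)(V_GS − V_t)² with V_GS = V_G − I_D·R_S = 1.92 − 0.68·I_D.
Substituting gives 0.647·I_D² − 1.61·I_D + 0.142 = 0, with roots I_D = 0.0919 or 2.39 mA.
The root I_D = 2.39 mA gives V_GS = 0.293 V ≤ V_t, so take I_D = 0.0919 mA.
Then V_GS = 1.86 V and V_DS = V_DD − I_D(R_D+R_S) = 15 − 0.0919×3.98 = 14.6 V.
Saturation requires V_DS ≥ V_GS − V_t = 0.256 V; 14.6 ≥ 0.256 ✓.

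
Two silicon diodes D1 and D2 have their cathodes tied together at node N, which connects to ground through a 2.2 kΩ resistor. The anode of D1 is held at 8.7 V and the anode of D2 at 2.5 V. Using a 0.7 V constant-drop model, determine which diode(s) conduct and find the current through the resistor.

Assume both conduct. Then node N would need to be at both 8.7−0.7 = 8 V and 2.5−0.7 = 1.8 V, which is impossible.
Assume only D1 conducts: V_N = 8.7 − 0.7 = 8 V, so I_R = 8/2.2 = 3.64 mA.
Check D2: its anode-to-cathode voltage is 2.5 − 8 = -5.5 V < 0.7 V, so it is off. The assumption is consistent.

Only D1 conducts; I_R ≈ 3.6 mA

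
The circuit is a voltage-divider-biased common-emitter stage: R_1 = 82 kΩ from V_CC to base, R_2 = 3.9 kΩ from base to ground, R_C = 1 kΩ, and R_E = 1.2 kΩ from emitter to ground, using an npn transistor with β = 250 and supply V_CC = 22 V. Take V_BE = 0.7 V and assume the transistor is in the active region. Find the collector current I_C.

Thevenize the base divider: V_Th = V_CC·R_2/(R_1+R_2) = 22×3.9/85.9 = 0.999 V, R_Th = R_1‖R_2 = 3.72 kΩ.
Base-emitter loop: V_Th = I_B·R_Th + V_BE + (β+1)I_B·R_E, so I_B = (0.999 − 0.7) / (3.72 + 251×1.2) = 0.00098 mA.
I_C = β·I_B = 250×0.00098 = 0.245 mA, and I_E = (β+1)I_B = 0.246 mA.
V_CE = V_CC − I_C·R_C − I_E·R_E = 22 − 0.245×1 − 0.246×1.2 = 21.5 V.
V_CE = 21.5 V > 0.2 V confirms active-region operation.

I_C ≈ 0.25 mA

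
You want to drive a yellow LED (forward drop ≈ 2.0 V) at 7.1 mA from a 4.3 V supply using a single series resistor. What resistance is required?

The resistor drops V_S − V_D = 4.3 − 2.0 = 2.3 V at 7.1 mA.
R = 2.3 V / 7.1 mA = 0.324 kΩ.

R ≈ 0.32 kΩ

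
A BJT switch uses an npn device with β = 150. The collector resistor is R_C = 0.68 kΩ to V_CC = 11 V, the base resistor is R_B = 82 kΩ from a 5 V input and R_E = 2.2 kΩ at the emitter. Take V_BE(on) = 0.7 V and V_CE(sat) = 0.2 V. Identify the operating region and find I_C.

Assume active. Base-emitter loop: I_B = (V_BB − V_BE)/(R_B + (β+1)R_E) = (5 − 0.7)/(82 + 151×2.2) = 0.0104 mA.
I_C = β·I_B = 150×0.0104 = 1.56 mA.
V_CE = V_CC − I_C·R_C − I_E·R_E = 11 − 1.56×0.68 − 1.57×2.2 = 6.49 V > V_CE(sat), so the active-region assumption holds.

active; I_C ≈ 1.6 mA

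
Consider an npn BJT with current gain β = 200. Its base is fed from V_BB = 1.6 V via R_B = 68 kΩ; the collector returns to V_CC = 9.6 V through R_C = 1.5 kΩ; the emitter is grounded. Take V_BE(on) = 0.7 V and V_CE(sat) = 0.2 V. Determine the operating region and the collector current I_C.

Assume active. Base-emitter loop: I_B = (V_BB − V_BE)/R_B = (1.6 − 0.7)/68 = 0.0132 mA.
I_C = β·I_B = 200×0.0132 = 2.65 mA.
V_CE = V_CC − I_C·R_C = 9.6 − 2.65×1.5 = 5.63 V > V_CE(sat), so the active-region assumption holds.

active; I_C ≈ 2.6 mA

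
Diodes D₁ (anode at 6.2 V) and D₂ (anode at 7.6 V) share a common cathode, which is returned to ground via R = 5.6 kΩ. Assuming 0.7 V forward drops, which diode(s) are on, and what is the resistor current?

Assume both conduct. Then node N would need to be at both 6.2−0.7 = 5.5 V and 7.6−0.7 = 6.9 V, which is impossible.
Assume only D₂ conducts: V_N = 7.6 − 0.7 = 6.9 V, so I_R = 6.9/5.6 = 1.23 mA.
Check D₁: its anode-to-cathode voltage is 6.2 − 6.9 = -0.7 V < 0.7 V, so it is off. The assumption is consistent.

Only D₂ conducts; I_R ≈ 1.2 mA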